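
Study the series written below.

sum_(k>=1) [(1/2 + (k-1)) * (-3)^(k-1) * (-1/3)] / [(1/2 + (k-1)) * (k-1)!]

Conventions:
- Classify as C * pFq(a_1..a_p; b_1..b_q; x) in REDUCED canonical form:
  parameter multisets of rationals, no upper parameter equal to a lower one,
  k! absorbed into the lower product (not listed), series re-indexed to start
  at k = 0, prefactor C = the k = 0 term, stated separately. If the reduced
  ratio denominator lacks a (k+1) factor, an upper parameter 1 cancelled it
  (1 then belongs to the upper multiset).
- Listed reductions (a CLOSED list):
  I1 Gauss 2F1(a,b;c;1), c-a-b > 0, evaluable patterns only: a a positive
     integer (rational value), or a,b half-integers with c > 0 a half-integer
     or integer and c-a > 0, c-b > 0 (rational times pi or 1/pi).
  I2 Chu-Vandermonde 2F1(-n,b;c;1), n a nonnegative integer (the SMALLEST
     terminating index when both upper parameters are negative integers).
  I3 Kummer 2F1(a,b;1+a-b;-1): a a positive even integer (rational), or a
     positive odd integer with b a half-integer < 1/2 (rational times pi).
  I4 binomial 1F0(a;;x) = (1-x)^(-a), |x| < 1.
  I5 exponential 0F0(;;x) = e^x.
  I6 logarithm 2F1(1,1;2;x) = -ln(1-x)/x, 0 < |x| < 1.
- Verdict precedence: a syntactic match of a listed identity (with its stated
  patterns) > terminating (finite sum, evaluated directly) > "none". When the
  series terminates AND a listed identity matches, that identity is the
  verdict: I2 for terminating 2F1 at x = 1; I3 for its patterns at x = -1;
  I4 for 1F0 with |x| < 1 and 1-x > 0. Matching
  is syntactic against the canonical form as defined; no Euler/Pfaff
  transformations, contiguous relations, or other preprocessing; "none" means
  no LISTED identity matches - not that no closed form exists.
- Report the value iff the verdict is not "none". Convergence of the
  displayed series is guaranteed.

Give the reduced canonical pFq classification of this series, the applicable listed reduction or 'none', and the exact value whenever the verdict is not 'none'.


At argument -3: a 0F0 with upper {-}, lower {-}, scaled by C = -1/3. Verdict: the I5 exponential reduction fires (the 0F0 exponential series at x = -3). Value: (-1/3) * e^(-3).

First insight: x = (-3) and the factor k + 1/2 cancels (top and bottom), leaving C = -1/3, x = -3.
Term ratio: r(k) = (-3) * 1 / [(k+1)] - poly over poly, x = (-3) from leading terms; C = -1/3 at k = 0.


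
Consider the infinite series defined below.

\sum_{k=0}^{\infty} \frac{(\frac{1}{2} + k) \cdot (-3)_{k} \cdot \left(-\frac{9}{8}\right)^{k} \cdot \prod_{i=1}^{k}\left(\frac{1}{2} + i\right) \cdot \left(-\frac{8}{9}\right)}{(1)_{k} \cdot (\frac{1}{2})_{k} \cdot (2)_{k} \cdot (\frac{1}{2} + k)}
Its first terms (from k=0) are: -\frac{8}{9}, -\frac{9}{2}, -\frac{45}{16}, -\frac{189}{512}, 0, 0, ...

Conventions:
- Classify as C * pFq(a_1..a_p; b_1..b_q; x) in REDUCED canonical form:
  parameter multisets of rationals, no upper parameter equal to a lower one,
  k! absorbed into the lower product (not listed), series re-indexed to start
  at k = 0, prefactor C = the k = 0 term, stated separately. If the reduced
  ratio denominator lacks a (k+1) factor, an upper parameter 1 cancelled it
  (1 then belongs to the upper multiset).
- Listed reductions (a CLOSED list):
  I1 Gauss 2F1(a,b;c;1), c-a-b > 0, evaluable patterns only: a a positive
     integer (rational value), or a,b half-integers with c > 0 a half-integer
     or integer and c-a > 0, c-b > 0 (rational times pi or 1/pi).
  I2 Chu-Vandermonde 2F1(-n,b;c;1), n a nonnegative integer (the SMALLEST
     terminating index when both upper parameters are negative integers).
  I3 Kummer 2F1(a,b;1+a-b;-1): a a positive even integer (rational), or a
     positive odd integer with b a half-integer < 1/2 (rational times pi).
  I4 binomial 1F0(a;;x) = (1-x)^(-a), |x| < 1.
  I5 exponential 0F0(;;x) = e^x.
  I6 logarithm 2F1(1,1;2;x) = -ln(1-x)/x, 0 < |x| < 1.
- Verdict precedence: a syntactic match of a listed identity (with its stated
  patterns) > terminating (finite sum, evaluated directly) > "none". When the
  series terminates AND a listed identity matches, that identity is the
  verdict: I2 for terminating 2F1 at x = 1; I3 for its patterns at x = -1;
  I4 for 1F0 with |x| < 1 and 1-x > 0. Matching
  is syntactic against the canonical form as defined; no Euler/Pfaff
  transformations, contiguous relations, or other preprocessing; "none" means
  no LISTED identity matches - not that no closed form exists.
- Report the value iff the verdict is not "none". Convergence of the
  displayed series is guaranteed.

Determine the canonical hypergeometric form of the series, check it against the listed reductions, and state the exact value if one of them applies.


Canonical form: C = -\frac{8}{9} times 2F2 with upper {-3, \frac{3}{2}}, lower {\frac{1}{2}, 2}, x = -\frac{9}{8}. Verdict: terminating. With -3 upstairs the series is a 4-term polynomial sum; evaluated term by term. Its exact value is -\frac{39493}{4608}.

Key observation: x = -\frac{9}{8} and the running product (C = -8/9, x = -9/8) telescopes to a rising factorial.
Adjacent-term ratio: r(k) = -\frac{9}{8} * (k-3) (k+\frac{3}{2}) / [(k+\frac{1}{2}) (k+2) (k+1)] - rational in k. x = -\frac{9}{8}; t_0 = -\frac{8}{9}; negate the roots.


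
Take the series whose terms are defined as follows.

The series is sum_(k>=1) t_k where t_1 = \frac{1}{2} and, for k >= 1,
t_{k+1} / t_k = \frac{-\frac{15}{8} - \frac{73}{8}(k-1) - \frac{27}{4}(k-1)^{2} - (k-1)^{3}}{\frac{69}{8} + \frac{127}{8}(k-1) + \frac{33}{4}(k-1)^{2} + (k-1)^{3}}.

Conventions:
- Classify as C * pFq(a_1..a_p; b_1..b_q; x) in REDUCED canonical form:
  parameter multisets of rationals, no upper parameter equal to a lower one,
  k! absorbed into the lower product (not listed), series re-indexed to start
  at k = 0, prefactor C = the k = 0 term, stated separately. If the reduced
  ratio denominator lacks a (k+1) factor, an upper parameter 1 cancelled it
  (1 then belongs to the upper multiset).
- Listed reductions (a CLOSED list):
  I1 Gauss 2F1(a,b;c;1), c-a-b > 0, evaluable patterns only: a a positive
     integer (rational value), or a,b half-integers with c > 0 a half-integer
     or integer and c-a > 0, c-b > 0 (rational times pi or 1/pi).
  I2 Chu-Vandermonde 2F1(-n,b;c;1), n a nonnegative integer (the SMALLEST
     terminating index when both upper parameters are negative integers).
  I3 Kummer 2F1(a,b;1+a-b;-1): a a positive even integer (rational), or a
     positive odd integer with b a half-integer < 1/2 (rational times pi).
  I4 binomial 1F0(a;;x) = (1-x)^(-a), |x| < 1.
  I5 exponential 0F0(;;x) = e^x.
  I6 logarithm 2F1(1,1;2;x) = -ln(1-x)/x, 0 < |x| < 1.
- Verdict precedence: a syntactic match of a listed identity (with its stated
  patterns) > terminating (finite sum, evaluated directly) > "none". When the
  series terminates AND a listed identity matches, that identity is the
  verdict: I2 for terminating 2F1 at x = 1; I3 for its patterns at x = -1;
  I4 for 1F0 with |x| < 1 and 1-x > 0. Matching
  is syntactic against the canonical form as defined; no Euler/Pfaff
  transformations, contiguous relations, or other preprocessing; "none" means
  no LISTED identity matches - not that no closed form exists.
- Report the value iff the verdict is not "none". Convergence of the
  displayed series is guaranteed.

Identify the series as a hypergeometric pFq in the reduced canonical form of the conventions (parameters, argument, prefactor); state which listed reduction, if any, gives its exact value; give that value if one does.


Reduced: x = -1, 2F1, upper = {\frac{1}{4}, 5}, lower = {\frac{23}{4}}, C = \frac{1}{2}. Verdict: no listed reduction: x = -1 and upper {\frac{1}{4}, 5} fail every I1-I6 pattern.

Key step: t_0 = \frac{1}{2} here, and the expanded ratio factors over Q; prefactor 1/2, roots give parameters.
Consecutive-term ratio: r(k) = -1 * (k+\frac{1}{4}) (k+5) / [(k+\frac{23}{4}) (k+1)] - rational; roots negated = parameters, x = -1, C = \frac{1}{2}.


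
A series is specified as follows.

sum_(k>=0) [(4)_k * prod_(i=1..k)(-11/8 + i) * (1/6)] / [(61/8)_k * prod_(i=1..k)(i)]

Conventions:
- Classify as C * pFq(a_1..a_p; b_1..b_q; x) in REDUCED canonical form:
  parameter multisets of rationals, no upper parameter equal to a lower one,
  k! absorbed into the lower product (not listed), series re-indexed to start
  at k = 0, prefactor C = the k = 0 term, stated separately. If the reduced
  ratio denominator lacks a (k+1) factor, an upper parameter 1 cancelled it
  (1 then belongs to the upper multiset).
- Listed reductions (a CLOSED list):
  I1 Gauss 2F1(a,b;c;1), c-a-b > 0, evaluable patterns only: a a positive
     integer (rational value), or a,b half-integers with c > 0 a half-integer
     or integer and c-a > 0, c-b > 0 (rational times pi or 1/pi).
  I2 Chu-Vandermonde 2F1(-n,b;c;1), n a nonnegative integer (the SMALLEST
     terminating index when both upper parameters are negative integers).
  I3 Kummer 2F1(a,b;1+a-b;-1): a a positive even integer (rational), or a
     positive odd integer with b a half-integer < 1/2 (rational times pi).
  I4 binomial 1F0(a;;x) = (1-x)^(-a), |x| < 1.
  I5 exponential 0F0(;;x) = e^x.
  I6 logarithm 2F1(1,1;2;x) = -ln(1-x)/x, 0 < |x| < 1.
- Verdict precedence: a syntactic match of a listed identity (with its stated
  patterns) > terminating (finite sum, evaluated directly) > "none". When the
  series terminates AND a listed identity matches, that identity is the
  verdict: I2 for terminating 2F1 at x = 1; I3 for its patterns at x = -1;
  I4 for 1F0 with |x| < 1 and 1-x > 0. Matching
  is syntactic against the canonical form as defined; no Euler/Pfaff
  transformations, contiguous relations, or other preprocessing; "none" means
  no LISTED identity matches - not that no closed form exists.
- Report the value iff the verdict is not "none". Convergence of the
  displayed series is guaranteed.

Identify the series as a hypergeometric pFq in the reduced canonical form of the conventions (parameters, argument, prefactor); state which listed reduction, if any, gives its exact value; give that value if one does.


First insight: from the first term 1/6: the running product (C = 1/6, x = 1) telescopes to a rising factorial.
Adjacent-term ratio: r(k) = 1 * (k-3/8) (k+4) / [(k+61/8) (k+1)] - rational in k, leading ratio 1; with t_0 = 1/6, classification follows.

Prefactor 1/6, argument 1: 2F1 with upper {-3/8, 4} over lower {61/8}. Verdict at x = 1: Gauss (I1, integer-parameter pattern) matches (x = 1: the Gamma ratio telescopes since c-a-b = 4 > 0 and a = 4 in Z>0). Sum: 56869/458752.


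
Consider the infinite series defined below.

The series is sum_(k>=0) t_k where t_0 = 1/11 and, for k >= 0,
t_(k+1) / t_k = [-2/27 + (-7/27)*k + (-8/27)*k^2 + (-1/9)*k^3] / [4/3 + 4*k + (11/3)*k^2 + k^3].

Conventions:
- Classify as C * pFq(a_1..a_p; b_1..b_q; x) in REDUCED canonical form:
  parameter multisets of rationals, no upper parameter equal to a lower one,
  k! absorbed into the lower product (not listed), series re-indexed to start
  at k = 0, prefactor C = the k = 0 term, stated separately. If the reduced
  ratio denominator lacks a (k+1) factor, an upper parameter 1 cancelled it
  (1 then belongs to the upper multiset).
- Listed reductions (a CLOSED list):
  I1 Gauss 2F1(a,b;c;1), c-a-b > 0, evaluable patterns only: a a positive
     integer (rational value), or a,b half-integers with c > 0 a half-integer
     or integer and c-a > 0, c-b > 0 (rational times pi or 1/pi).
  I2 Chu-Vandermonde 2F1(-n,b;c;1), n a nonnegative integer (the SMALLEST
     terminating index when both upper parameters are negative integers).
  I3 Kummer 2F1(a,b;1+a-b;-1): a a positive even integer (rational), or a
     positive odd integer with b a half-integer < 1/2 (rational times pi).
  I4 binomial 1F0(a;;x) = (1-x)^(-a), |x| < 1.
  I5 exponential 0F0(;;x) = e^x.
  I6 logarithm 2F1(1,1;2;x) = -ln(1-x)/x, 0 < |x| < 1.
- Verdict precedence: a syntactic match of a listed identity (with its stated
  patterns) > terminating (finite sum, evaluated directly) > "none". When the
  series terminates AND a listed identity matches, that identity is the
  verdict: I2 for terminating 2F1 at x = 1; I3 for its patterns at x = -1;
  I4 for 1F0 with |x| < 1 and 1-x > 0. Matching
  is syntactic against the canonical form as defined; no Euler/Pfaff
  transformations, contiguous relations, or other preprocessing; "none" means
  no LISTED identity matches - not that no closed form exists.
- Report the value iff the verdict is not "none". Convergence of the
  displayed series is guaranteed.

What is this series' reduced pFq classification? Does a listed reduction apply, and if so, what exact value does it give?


This is 1/11 * 2F1(1, 1; 2; -1/9) in reduced canonical form. Verdict: logarithm (I6) applies (the logarithm: parameters (1,1;2), x = -1/9). Hence: (9/11) * ln(10/9).

First insight: x = (-1/9) and the ratio is unreduced: k + 2/3 divides both sides (prefactor 1/11).
Ratio: r(k) = (-1/9) * (k+1) (k+1) / [(k+2) (k+1)] ; factor over Q: parameters, x = (-1/9), and C = 1/11.


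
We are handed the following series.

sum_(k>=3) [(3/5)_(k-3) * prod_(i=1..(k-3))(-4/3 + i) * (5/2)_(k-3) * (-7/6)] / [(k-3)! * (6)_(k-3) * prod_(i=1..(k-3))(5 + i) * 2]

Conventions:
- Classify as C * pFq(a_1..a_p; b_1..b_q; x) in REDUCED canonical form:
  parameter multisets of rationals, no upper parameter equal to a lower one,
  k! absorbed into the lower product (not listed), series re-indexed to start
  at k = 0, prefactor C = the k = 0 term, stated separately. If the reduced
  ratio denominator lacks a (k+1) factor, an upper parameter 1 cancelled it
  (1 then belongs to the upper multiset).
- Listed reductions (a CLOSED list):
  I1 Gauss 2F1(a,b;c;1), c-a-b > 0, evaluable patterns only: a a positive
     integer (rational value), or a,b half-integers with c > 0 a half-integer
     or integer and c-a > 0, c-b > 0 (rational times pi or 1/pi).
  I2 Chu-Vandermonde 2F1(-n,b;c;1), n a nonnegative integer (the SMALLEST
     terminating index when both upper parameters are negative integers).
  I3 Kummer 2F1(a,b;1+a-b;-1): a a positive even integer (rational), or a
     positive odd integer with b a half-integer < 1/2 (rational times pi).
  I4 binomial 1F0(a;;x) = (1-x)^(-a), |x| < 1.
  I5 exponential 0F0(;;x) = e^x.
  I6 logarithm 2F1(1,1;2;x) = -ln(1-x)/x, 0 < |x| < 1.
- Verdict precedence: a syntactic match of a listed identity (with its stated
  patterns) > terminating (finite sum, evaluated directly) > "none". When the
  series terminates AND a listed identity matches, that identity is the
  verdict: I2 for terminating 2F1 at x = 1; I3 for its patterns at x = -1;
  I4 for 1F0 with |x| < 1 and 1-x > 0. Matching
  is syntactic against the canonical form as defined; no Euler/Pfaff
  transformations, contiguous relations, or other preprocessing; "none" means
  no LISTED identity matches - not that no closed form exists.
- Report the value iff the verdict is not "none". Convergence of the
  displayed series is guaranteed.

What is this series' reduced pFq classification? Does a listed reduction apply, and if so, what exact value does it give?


Canonical form: C = -7/12 times 3F2 with upper {-1/3, 3/5, 5/2}, lower {6, 6}, x = 1. Verdict: none - this 3F2 at x = 1 matches no listed pattern, and upper {-1/3, 3/5, 5/2} holds no stopper.

Key step: t_0 = -7/12 here, and the lower running product (C = -7/12, x = 1) is a rising factorial.
Ratio: r(k) = 1 * (k-1/3) (k+3/5) (k+5/2) / [(k+6) (k+6) (k+1)] - rational in k, leading ratio 1; with t_0 = -7/12, classification follows.


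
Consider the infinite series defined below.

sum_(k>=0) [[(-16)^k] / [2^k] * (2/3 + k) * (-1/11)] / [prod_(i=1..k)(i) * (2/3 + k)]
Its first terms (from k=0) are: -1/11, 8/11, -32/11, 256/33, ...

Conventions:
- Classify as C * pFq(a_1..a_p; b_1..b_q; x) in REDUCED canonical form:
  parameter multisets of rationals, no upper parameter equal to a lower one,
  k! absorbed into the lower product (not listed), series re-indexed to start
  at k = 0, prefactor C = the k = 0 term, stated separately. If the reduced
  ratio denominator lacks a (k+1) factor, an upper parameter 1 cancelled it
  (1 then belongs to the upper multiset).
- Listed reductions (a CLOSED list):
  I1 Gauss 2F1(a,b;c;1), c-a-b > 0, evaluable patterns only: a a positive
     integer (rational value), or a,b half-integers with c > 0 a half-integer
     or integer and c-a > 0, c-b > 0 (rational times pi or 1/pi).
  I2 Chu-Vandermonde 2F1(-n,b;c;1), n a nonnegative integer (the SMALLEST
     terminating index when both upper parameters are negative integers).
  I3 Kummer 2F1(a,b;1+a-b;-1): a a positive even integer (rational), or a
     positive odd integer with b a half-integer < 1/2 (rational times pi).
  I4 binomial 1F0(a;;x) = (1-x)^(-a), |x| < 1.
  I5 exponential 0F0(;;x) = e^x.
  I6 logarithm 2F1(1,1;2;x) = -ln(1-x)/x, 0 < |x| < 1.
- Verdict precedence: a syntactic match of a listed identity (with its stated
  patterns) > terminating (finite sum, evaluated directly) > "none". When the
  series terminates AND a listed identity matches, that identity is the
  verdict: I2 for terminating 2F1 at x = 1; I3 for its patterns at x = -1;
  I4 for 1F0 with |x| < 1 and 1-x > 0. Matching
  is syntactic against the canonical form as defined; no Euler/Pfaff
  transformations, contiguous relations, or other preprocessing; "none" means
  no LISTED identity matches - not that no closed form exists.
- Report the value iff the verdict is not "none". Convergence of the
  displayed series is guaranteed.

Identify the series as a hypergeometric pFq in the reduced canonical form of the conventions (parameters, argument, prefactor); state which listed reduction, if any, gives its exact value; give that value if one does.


Reduced: x = -8, 0F0, upper = {-}, lower = {-}, C = -1/11. Verdict at x = -8: the I5 exponential reduction matches (the 0F0 exponential series at x = -8). Sum: (-1/11) * e^(-8).

First insight: t_0 being -1/11, k + 2/3 divides numerator and denominator alike; prefactor -1/11 after cancelling.
Consecutive-term ratio: r(k) = (-8) * 1 / [(k+1)] - rational in k, leading ratio (-8); with t_0 = -1/11, classification follows.


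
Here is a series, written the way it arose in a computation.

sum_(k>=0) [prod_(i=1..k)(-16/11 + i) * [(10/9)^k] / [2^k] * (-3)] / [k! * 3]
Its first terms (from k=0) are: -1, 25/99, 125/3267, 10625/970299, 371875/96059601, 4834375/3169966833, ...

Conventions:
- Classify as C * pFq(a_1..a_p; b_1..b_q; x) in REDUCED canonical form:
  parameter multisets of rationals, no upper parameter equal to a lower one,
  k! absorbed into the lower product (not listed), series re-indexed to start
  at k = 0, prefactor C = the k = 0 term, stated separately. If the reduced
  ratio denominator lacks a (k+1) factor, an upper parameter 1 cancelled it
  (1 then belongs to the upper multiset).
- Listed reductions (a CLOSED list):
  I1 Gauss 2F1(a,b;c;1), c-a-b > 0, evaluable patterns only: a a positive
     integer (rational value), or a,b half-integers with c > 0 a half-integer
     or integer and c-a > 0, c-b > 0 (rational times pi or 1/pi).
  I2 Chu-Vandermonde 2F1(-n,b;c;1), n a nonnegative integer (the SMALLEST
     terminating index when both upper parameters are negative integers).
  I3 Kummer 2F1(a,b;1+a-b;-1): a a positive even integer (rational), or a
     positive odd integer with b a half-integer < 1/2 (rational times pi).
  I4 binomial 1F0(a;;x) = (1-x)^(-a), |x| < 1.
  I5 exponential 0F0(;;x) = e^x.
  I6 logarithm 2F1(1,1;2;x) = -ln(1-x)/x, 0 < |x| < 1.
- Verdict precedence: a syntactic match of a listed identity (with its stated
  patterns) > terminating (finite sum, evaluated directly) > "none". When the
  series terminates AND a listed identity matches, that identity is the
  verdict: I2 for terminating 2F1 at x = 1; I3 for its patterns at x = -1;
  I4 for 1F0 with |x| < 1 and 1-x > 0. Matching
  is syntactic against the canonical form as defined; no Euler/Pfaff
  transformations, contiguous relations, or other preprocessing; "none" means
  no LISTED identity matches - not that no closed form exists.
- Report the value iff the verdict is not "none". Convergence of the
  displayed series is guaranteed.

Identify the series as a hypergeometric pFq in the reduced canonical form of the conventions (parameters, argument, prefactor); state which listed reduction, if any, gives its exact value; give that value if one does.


x = 5/9 here; the reduced form reads 1F0, upper {-5/11}, lower {-}, C = -1. Verdict: the binomial series (I4) applies (the 1F0 binomial series: exponent 5/11, x = 5/9). Exact value: (-1) * (4/9)^(5/11).

Key step: t_0 being -1, the two k-th powers (C = -1) combine into one argument.
Ratio: r(k) = (5/9) * (k-5/11) / [(k+1)] - poly over poly, x = (5/9) from leading terms; C = -1 at k = 0.


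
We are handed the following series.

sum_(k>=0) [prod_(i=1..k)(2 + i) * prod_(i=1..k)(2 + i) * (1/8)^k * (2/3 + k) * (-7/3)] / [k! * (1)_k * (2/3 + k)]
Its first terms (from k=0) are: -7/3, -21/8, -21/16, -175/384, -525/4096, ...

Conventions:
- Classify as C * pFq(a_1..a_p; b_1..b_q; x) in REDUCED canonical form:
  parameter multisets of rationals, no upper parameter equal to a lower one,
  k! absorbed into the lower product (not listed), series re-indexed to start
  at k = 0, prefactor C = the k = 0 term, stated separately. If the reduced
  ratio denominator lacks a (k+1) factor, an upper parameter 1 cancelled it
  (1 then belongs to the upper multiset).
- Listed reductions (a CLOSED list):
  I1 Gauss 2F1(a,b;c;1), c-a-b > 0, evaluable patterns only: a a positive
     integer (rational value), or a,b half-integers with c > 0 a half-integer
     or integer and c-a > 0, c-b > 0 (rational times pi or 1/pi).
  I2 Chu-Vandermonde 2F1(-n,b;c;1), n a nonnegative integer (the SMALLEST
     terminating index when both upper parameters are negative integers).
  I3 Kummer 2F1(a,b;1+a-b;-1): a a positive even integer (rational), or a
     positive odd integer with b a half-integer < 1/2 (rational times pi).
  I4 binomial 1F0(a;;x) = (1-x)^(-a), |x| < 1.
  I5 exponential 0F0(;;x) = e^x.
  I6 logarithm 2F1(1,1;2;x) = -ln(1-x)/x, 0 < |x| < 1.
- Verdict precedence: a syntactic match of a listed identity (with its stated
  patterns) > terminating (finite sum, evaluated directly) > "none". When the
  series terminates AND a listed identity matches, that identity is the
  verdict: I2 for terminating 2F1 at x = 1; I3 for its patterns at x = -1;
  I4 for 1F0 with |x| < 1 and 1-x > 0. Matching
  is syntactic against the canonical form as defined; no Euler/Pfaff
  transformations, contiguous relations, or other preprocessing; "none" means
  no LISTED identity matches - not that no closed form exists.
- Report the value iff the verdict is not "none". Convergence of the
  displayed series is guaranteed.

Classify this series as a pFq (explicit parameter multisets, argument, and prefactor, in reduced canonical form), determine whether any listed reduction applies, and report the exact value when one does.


x = 1/8 here; the reduced form reads 2F1, upper {3, 3}, lower {1}, C = -7/3. Verdict: none. No listed pattern accepts 2F1(3, 3; 1; 1/8).

Key observation: with t_0 = -7/3, the factor k + 2/3 cancels (top and bottom), leaving C = -7/3.
Term ratio: r(k) = (1/8) * (k+3) (k+3) / [(k+1) (k+1)] - rational; roots negated = parameters, x = (1/8), C = -7/3.


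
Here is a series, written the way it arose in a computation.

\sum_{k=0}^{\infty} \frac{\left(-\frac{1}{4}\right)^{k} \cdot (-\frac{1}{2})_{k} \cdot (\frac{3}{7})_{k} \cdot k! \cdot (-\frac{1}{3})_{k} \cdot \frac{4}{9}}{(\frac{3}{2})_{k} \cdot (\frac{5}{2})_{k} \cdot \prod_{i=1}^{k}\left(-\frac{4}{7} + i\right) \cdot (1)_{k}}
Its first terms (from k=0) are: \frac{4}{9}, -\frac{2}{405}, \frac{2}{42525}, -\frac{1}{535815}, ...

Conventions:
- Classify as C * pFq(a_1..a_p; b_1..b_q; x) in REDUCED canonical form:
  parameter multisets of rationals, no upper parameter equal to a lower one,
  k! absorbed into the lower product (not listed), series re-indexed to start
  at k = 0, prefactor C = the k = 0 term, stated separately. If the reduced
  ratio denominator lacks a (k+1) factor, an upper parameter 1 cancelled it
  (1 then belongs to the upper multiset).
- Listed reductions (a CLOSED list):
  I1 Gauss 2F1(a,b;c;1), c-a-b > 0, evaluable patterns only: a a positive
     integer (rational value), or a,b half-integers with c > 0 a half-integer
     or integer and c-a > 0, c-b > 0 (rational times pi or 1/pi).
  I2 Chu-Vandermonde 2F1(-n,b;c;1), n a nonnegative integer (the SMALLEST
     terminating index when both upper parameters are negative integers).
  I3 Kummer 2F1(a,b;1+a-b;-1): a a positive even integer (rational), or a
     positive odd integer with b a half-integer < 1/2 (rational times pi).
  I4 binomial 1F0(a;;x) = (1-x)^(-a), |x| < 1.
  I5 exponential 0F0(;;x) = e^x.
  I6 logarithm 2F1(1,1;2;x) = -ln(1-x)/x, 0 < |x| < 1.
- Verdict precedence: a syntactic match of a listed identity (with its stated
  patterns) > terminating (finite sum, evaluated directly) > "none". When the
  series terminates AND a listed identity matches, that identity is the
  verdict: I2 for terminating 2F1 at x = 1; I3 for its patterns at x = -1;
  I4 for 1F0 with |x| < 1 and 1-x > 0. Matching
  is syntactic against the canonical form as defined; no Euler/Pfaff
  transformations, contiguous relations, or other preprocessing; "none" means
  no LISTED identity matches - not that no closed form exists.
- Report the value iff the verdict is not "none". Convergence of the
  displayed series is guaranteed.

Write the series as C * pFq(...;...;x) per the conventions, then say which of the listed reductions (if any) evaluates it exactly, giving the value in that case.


Canonical form: C = \frac{4}{9} times 3F2 with upper {-\frac{1}{2}, -\frac{1}{3}, 1}, lower {\frac{3}{2}, \frac{5}{2}}, x = -\frac{1}{4}. Verdict: none. No listed pattern accepts 3F2(-\frac{1}{2}, -\frac{1}{3}, 1; \frac{3}{2}, \frac{5}{2}; -\frac{1}{4}).

First insight: with t_0 = \frac{4}{9}, the factorial ratio (C = 4/9, x = -1/4) (k+a-1)!/(a-1)! is a rising factorial (a)_k.
Term ratio: r(k) = -\frac{1}{4} * (k-\frac{1}{2}) (k-\frac{1}{3}) (k+1) / [(k+\frac{3}{2}) (k+\frac{5}{2}) (k+1)] - rational in k, leading ratio -\frac{1}{4}; with t_0 = \frac{4}{9}, classification follows.


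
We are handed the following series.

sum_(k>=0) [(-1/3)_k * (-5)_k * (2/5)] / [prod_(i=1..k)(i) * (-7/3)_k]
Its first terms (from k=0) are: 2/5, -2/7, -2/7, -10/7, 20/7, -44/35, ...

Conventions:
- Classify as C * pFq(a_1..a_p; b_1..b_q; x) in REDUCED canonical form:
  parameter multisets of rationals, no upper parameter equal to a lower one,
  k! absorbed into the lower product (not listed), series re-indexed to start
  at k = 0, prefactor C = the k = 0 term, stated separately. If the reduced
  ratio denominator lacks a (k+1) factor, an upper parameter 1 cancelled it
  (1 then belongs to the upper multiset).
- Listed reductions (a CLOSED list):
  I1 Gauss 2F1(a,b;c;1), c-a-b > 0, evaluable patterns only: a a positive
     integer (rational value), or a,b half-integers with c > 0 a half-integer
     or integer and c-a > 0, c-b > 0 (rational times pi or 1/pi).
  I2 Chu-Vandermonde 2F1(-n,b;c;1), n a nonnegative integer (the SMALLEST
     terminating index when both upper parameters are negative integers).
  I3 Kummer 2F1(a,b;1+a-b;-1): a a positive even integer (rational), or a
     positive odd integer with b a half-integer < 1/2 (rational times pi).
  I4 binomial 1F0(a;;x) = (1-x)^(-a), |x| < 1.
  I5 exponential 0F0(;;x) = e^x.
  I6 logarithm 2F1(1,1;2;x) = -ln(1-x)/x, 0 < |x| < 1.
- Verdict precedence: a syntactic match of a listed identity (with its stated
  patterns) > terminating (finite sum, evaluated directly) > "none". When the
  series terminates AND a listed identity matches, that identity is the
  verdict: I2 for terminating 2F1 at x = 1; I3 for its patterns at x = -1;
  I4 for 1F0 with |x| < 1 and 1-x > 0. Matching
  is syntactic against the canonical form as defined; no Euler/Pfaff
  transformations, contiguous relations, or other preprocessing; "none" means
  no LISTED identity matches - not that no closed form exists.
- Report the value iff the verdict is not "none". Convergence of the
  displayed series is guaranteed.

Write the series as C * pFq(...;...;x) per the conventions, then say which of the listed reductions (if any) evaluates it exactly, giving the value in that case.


Reduced: x = 1, 2F1, upper = {-5, -1/3}, lower = {-7/3}, C = 2/5. Verdict: the Chu-Vandermonde identity I2 matches (terminating 2F1 at x = 1 with n = 5, b = -1/3, c = -7/3). Its exact value is 0.

First insight: x = 1 and the product of the first k integers (C = 2/5, x = 1) is k!.
Ratio: r(k) = 1 * (k-5) (k-1/3) / [(k-7/3) (k+1)] - rational; roots negated = parameters, x = 1, C = 2/5.


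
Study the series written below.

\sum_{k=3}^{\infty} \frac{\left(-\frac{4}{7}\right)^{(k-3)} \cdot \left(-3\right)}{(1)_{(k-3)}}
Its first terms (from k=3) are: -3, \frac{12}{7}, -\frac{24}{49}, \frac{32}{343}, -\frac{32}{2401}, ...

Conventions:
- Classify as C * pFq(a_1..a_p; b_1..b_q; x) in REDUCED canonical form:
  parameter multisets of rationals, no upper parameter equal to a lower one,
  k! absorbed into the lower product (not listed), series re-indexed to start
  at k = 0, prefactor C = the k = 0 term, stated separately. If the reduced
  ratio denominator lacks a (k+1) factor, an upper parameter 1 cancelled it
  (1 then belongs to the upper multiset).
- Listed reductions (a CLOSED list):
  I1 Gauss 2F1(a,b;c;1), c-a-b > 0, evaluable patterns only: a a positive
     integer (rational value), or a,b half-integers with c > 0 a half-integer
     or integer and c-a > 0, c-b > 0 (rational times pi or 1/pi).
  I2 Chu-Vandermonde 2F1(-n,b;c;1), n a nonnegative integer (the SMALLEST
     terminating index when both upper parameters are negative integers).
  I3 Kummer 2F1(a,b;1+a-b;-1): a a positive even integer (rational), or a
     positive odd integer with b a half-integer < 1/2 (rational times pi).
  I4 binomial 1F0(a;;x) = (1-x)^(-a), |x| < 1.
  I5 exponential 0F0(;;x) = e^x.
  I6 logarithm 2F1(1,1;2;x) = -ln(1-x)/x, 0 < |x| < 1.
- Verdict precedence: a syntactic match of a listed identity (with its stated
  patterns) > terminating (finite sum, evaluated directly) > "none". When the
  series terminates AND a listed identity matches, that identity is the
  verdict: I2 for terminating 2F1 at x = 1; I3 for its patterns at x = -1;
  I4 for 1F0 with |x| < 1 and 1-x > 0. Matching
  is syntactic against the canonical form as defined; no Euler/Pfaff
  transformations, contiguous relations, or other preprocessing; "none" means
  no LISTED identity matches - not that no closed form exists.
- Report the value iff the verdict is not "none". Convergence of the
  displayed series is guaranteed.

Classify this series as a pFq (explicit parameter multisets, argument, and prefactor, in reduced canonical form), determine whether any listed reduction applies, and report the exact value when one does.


Canonical form: C = -3 times 0F0 with upper {-}, lower {-}, x = -\frac{4}{7}. Verdict: the exponential series (I5) fires (the 0F0 exponential series at x = -\frac{4}{7}). Hence: \left(-3\right) \cdot e^{-\frac{4}{7}}.

The tell: with t_0 = -3, (1)_k (prefactor -3) is k! itself.
Ratio: r(k) = -\frac{4}{7} * 1 / [(k+1)] - rational; roots negated = parameters, x = -\frac{4}{7}, C = -3.


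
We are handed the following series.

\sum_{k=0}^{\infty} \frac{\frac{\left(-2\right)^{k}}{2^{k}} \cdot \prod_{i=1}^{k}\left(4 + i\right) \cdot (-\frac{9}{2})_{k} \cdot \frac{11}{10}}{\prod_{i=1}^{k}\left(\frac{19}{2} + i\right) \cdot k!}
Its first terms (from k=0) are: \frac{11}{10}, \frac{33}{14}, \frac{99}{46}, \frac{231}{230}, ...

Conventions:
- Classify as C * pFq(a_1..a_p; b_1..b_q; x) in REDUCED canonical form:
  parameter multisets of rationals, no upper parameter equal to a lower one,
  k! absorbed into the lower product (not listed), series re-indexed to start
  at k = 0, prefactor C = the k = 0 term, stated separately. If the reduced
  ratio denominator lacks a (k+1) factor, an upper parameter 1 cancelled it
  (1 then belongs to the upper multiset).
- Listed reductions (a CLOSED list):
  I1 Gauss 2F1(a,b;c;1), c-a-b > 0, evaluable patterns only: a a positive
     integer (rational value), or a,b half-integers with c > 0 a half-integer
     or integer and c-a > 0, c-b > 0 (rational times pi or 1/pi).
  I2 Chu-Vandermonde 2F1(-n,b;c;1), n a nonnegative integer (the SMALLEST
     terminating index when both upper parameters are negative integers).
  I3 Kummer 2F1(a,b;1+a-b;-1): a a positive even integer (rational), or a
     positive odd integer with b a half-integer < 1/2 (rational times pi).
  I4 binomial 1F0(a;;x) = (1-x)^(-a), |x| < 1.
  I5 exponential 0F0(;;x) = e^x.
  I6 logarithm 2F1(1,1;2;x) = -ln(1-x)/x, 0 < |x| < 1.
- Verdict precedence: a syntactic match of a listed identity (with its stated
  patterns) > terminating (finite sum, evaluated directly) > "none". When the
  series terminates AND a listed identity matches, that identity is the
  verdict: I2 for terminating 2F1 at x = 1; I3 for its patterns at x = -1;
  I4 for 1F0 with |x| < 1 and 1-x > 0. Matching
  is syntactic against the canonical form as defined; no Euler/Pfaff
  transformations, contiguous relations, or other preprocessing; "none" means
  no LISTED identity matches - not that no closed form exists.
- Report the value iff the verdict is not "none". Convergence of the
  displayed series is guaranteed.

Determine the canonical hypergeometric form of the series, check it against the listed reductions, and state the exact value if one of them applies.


Key observation: with t_0 = \frac{11}{10}, the lower running product (C = 11/10, x = -1) is a rising factorial.
Term ratio: r(k) = -1 * (k-\frac{9}{2}) (k+5) / [(k+\frac{21}{2}) (k+1)] - rational; roots negated = parameters, x = -1, C = \frac{11}{10}.

At argument -1: a 2F1 with upper {-\frac{9}{2}, 5}, lower {\frac{21}{2}}, scaled by C = \frac{11}{10}. Verdict (x = -1): the Kummer evaluation I3 applies (x = -1; c = \frac{21}{2} equals 1+a-b for upper {-\frac{9}{2}, 5}: listed pattern). Exact value: \frac{4572711}{2097152} \cdot \pi.


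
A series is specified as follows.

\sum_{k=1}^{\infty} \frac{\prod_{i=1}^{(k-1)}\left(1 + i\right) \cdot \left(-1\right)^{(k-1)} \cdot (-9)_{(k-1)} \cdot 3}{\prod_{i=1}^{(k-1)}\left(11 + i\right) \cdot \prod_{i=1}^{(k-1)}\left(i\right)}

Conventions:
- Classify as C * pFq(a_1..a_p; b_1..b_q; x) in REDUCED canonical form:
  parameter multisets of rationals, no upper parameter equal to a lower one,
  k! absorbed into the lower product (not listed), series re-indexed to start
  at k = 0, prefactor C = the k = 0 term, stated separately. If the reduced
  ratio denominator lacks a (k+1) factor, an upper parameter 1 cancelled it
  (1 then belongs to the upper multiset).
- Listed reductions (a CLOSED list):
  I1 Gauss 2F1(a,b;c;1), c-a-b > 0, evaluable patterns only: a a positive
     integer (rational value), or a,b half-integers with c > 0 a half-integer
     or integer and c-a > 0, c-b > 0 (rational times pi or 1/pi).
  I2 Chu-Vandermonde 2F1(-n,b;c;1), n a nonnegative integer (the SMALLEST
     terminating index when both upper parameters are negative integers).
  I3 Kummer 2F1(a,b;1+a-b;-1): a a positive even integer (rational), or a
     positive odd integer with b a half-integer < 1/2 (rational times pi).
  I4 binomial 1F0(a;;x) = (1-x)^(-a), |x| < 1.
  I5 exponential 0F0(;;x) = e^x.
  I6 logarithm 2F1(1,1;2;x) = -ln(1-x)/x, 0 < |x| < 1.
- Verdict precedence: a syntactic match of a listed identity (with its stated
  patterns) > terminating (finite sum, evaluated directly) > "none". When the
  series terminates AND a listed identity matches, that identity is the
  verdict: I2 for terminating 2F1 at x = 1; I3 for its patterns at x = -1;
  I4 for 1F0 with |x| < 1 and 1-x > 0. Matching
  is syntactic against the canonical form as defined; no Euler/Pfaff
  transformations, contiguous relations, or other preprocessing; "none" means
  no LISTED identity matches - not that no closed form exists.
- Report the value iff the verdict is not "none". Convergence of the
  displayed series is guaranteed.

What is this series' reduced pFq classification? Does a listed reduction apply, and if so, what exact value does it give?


Classification (C = 3): 2F1 with upper {-9, 2}, lower {12}, argument x = -1. Verdict at x = -1: Kummer's theorem (I3) matches (x = -1; c = 12 equals 1+a-b for upper {-9, 2}: listed pattern). Its exact value is \frac{33}{2}.

First insight: with t_0 = 3, the product of the first k integers (prefactor 3) is k!.
Term ratio: r(k) = -1 * (k-9) (k+2) / [(k+12) (k+1)] - rational in k. x = -1; t_0 = 3; negate the roots.


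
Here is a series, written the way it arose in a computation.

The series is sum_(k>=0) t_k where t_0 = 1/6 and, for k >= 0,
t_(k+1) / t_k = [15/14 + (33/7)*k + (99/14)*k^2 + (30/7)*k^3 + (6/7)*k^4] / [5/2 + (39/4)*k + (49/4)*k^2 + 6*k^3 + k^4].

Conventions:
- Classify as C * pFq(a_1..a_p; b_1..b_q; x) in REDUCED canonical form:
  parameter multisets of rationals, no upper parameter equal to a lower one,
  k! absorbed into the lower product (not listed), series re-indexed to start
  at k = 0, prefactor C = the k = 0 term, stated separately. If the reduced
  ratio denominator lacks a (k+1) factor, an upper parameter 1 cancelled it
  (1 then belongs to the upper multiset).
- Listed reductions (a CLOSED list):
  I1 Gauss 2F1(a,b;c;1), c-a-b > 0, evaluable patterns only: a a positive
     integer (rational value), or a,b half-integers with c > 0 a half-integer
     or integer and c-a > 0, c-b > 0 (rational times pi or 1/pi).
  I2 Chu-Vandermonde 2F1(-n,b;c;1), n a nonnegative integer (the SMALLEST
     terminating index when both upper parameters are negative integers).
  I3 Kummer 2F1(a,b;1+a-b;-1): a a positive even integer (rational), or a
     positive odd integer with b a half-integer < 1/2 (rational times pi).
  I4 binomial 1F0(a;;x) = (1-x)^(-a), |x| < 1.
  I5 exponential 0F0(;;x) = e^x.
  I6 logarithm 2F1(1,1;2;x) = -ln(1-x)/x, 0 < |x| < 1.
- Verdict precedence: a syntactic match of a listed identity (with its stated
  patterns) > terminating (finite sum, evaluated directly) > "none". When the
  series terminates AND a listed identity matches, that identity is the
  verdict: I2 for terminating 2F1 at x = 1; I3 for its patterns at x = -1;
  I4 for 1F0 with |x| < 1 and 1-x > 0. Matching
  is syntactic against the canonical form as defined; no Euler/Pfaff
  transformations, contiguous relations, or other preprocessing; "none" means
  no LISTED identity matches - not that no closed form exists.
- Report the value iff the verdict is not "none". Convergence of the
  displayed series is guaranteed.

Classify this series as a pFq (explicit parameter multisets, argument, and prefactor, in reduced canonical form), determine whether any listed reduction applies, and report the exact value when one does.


Prefactor 1/6, argument 6/7: 2F1 with upper {1, 1} over lower {2}. Verdict: the logarithmic series (I6) applies (the logarithm: parameters (1,1;2), x = 6/7). Hence: (-7/36) * ln(1/7).

Structural cue: with t_0 = 1/6, cancel k + 1/2 from the displayed ratio first; then C = 1/6.
Term ratio: r(k) = (6/7) * (k+1) (k+1) / [(k+2) (k+1)] - poly over poly, x = (6/7) from leading terms; C = 1/6 at k = 0.


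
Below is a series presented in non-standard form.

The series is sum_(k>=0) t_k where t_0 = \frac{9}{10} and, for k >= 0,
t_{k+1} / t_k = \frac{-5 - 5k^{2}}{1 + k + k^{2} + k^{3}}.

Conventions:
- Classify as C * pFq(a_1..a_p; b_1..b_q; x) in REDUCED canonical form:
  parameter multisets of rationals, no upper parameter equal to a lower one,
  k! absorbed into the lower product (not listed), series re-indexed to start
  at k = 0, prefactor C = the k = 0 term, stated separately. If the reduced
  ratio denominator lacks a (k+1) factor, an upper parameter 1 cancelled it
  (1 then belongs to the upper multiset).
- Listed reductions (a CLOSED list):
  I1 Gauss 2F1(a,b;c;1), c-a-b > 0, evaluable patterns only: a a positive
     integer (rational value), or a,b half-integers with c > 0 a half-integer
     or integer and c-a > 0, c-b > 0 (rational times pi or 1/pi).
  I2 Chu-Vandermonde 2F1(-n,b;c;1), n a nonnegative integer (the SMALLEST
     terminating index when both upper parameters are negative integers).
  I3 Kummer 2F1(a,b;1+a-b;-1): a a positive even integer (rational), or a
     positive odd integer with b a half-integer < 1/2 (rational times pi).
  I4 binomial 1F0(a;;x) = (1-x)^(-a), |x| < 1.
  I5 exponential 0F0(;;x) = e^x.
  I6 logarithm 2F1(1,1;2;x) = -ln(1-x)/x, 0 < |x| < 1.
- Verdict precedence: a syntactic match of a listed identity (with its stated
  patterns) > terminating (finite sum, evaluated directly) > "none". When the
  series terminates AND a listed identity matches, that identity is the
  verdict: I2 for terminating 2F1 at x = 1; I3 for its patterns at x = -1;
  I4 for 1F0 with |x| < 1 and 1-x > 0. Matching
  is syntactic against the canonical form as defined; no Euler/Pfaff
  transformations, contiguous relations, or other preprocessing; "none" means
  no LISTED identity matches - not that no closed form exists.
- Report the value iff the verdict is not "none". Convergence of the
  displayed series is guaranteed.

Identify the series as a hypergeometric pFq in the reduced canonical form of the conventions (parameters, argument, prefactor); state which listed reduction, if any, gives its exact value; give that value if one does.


x = -5 here; the reduced form reads 0F0, upper {-}, lower {-}, C = \frac{9}{10}. Verdict: the I5 exponential reduction fires (the 0F0 exponential series at x = -5). Its exact value is \frac{9}{10} \cdot e^{-5}.

Key step: from the first term \frac{9}{10}: factor the ratio over Q (prefactor 9/10): negated roots = parameters.
Adjacent-term ratio: r(k) = -5 * 1 / [(k+1)] - rational in k. x = -5; t_0 = \frac{9}{10}; negate the roots.
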